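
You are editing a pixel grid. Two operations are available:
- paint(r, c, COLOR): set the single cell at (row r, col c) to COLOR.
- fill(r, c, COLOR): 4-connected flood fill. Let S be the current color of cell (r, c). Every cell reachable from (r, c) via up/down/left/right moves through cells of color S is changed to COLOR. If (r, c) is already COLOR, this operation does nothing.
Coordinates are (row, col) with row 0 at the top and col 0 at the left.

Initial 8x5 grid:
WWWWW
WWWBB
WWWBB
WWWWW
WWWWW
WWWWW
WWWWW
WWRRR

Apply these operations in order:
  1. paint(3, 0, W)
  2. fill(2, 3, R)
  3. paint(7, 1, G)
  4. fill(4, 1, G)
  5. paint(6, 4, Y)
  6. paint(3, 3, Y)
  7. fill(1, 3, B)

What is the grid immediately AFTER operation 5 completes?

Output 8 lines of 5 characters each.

Answer: GGGGG
GGGRR
GGGRR
GGGGG
GGGGG
GGGGG
GGGGY
GGRRR

Derivation:
After op 1 paint(3,0,W):
WWWWW
WWWBB
WWWBB
WWWWW
WWWWW
WWWWW
WWWWW
WWRRR
After op 2 fill(2,3,R) [4 cells changed]:
WWWWW
WWWRR
WWWRR
WWWWW
WWWWW
WWWWW
WWWWW
WWRRR
After op 3 paint(7,1,G):
WWWWW
WWWRR
WWWRR
WWWWW
WWWWW
WWWWW
WWWWW
WGRRR
After op 4 fill(4,1,G) [32 cells changed]:
GGGGG
GGGRR
GGGRR
GGGGG
GGGGG
GGGGG
GGGGG
GGRRR
After op 5 paint(6,4,Y):
GGGGG
GGGRR
GGGRR
GGGGG
GGGGG
GGGGG
GGGGY
GGRRR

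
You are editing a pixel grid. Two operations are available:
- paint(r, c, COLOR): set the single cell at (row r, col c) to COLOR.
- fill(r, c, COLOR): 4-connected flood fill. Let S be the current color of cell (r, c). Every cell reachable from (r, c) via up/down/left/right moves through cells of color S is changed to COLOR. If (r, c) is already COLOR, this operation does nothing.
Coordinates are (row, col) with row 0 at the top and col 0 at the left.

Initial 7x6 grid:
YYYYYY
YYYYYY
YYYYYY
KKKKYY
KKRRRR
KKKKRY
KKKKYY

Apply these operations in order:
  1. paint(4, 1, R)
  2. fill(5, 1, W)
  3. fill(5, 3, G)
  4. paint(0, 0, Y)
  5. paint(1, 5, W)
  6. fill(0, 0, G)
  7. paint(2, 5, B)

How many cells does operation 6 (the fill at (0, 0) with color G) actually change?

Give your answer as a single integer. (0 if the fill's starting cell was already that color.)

After op 1 paint(4,1,R):
YYYYYY
YYYYYY
YYYYYY
KKKKYY
KRRRRR
KKKKRY
KKKKYY
After op 2 fill(5,1,W) [13 cells changed]:
YYYYYY
YYYYYY
YYYYYY
WWWWYY
WRRRRR
WWWWRY
WWWWYY
After op 3 fill(5,3,G) [13 cells changed]:
YYYYYY
YYYYYY
YYYYYY
GGGGYY
GRRRRR
GGGGRY
GGGGYY
After op 4 paint(0,0,Y):
YYYYYY
YYYYYY
YYYYYY
GGGGYY
GRRRRR
GGGGRY
GGGGYY
After op 5 paint(1,5,W):
YYYYYY
YYYYYW
YYYYYY
GGGGYY
GRRRRR
GGGGRY
GGGGYY
After op 6 fill(0,0,G) [19 cells changed]:
GGGGGG
GGGGGW
GGGGGG
GGGGGG
GRRRRR
GGGGRY
GGGGYY

Answer: 19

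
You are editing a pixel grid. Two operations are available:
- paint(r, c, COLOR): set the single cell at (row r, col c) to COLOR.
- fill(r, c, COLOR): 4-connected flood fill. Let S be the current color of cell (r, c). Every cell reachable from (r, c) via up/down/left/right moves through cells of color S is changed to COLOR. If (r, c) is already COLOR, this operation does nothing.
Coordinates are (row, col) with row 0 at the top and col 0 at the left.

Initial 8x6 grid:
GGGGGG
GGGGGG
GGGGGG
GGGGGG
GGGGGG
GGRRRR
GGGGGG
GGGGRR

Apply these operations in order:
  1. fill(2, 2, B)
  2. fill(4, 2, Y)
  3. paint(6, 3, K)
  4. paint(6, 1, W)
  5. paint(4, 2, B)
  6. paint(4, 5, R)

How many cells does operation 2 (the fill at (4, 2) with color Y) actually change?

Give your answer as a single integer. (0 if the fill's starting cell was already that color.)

Answer: 42

Derivation:
After op 1 fill(2,2,B) [42 cells changed]:
BBBBBB
BBBBBB
BBBBBB
BBBBBB
BBBBBB
BBRRRR
BBBBBB
BBBBRR
After op 2 fill(4,2,Y) [42 cells changed]:
YYYYYY
YYYYYY
YYYYYY
YYYYYY
YYYYYY
YYRRRR
YYYYYY
YYYYRR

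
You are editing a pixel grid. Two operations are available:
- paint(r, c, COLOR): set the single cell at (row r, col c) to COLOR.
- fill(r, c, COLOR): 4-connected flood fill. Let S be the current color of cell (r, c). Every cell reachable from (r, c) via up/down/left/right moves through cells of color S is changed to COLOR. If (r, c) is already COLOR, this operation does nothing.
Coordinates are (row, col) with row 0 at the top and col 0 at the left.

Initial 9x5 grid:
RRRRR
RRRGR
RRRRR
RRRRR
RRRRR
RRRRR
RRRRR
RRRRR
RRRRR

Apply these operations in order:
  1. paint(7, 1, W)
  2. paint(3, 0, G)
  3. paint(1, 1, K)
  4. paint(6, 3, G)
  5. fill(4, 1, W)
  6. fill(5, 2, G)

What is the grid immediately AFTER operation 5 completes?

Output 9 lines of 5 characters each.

After op 1 paint(7,1,W):
RRRRR
RRRGR
RRRRR
RRRRR
RRRRR
RRRRR
RRRRR
RWRRR
RRRRR
After op 2 paint(3,0,G):
RRRRR
RRRGR
RRRRR
GRRRR
RRRRR
RRRRR
RRRRR
RWRRR
RRRRR
After op 3 paint(1,1,K):
RRRRR
RKRGR
RRRRR
GRRRR
RRRRR
RRRRR
RRRRR
RWRRR
RRRRR
After op 4 paint(6,3,G):
RRRRR
RKRGR
RRRRR
GRRRR
RRRRR
RRRRR
RRRGR
RWRRR
RRRRR
After op 5 fill(4,1,W) [40 cells changed]:
WWWWW
WKWGW
WWWWW
GWWWW
WWWWW
WWWWW
WWWGW
WWWWW
WWWWW

Answer: WWWWW
WKWGW
WWWWW
GWWWW
WWWWW
WWWWW
WWWGW
WWWWW
WWWWW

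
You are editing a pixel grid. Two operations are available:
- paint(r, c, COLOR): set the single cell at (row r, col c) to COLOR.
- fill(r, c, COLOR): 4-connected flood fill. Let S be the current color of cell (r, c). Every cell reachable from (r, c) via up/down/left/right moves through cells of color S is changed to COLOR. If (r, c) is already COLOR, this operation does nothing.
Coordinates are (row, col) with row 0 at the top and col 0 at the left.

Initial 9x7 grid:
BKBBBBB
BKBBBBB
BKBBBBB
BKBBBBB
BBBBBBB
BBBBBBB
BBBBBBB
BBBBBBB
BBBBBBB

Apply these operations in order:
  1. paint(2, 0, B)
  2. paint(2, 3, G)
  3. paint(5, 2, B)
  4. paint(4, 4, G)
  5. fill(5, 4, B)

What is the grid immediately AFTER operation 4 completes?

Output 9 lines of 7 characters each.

After op 1 paint(2,0,B):
BKBBBBB
BKBBBBB
BKBBBBB
BKBBBBB
BBBBBBB
BBBBBBB
BBBBBBB
BBBBBBB
BBBBBBB
After op 2 paint(2,3,G):
BKBBBBB
BKBBBBB
BKBGBBB
BKBBBBB
BBBBBBB
BBBBBBB
BBBBBBB
BBBBBBB
BBBBBBB
After op 3 paint(5,2,B):
BKBBBBB
BKBBBBB
BKBGBBB
BKBBBBB
BBBBBBB
BBBBBBB
BBBBBBB
BBBBBBB
BBBBBBB
After op 4 paint(4,4,G):
BKBBBBB
BKBBBBB
BKBGBBB
BKBBBBB
BBBBGBB
BBBBBBB
BBBBBBB
BBBBBBB
BBBBBBB

Answer: BKBBBBB
BKBBBBB
BKBGBBB
BKBBBBB
BBBBGBB
BBBBBBB
BBBBBBB
BBBBBBB
BBBBBBB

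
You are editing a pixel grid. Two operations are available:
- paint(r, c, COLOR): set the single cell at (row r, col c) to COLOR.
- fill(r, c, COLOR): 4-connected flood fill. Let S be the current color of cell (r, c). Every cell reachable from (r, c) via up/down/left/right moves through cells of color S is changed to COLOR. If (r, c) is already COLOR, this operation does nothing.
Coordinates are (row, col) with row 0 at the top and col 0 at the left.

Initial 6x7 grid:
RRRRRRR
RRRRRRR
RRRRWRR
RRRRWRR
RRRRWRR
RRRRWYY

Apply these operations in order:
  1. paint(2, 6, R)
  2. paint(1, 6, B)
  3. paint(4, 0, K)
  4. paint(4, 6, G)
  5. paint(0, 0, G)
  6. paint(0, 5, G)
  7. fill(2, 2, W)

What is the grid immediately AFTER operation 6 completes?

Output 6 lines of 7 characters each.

Answer: GRRRRGR
RRRRRRB
RRRRWRR
RRRRWRR
KRRRWRG
RRRRWYY

Derivation:
After op 1 paint(2,6,R):
RRRRRRR
RRRRRRR
RRRRWRR
RRRRWRR
RRRRWRR
RRRRWYY
After op 2 paint(1,6,B):
RRRRRRR
RRRRRRB
RRRRWRR
RRRRWRR
RRRRWRR
RRRRWYY
After op 3 paint(4,0,K):
RRRRRRR
RRRRRRB
RRRRWRR
RRRRWRR
KRRRWRR
RRRRWYY
After op 4 paint(4,6,G):
RRRRRRR
RRRRRRB
RRRRWRR
RRRRWRR
KRRRWRG
RRRRWYY
After op 5 paint(0,0,G):
GRRRRRR
RRRRRRB
RRRRWRR
RRRRWRR
KRRRWRG
RRRRWYY
After op 6 paint(0,5,G):
GRRRRGR
RRRRRRB
RRRRWRR
RRRRWRR
KRRRWRG
RRRRWYY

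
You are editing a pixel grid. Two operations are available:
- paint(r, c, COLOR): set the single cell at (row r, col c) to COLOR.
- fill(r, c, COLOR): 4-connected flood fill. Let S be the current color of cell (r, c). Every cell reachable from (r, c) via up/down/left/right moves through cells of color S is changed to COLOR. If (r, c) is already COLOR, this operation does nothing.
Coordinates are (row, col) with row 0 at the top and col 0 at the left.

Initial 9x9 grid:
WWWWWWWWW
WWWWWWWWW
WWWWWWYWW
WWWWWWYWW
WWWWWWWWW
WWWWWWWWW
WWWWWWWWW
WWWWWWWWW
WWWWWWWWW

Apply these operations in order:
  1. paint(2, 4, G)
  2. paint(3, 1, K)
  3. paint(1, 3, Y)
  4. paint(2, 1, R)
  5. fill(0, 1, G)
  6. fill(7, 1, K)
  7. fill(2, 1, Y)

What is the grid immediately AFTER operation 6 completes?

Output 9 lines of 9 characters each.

Answer: KKKKKKKKK
KKKYKKKKK
KRKKKKYKK
KKKKKKYKK
KKKKKKKKK
KKKKKKKKK
KKKKKKKKK
KKKKKKKKK
KKKKKKKKK

Derivation:
After op 1 paint(2,4,G):
WWWWWWWWW
WWWWWWWWW
WWWWGWYWW
WWWWWWYWW
WWWWWWWWW
WWWWWWWWW
WWWWWWWWW
WWWWWWWWW
WWWWWWWWW
After op 2 paint(3,1,K):
WWWWWWWWW
WWWWWWWWW
WWWWGWYWW
WKWWWWYWW
WWWWWWWWW
WWWWWWWWW
WWWWWWWWW
WWWWWWWWW
WWWWWWWWW
After op 3 paint(1,3,Y):
WWWWWWWWW
WWWYWWWWW
WWWWGWYWW
WKWWWWYWW
WWWWWWWWW
WWWWWWWWW
WWWWWWWWW
WWWWWWWWW
WWWWWWWWW
After op 4 paint(2,1,R):
WWWWWWWWW
WWWYWWWWW
WRWWGWYWW
WKWWWWYWW
WWWWWWWWW
WWWWWWWWW
WWWWWWWWW
WWWWWWWWW
WWWWWWWWW
After op 5 fill(0,1,G) [75 cells changed]:
GGGGGGGGG
GGGYGGGGG
GRGGGGYGG
GKGGGGYGG
GGGGGGGGG
GGGGGGGGG
GGGGGGGGG
GGGGGGGGG
GGGGGGGGG
After op 6 fill(7,1,K) [76 cells changed]:
KKKKKKKKK
KKKYKKKKK
KRKKKKYKK
KKKKKKYKK
KKKKKKKKK
KKKKKKKKK
KKKKKKKKK
KKKKKKKKK
KKKKKKKKK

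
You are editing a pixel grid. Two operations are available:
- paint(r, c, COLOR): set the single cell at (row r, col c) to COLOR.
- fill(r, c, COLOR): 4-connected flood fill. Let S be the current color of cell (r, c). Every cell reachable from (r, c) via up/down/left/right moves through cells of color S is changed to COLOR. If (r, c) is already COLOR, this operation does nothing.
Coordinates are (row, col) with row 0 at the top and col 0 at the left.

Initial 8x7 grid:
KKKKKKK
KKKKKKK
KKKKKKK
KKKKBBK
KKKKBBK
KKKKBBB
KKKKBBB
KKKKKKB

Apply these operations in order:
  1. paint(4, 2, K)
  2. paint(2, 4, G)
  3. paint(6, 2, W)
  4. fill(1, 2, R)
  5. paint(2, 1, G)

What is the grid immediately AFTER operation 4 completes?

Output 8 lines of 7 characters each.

Answer: RRRRRRR
RRRRRRR
RRRRGRR
RRRRBBR
RRRRBBR
RRRRBBB
RRWRBBB
RRRRRRB

Derivation:
After op 1 paint(4,2,K):
KKKKKKK
KKKKKKK
KKKKKKK
KKKKBBK
KKKKBBK
KKKKBBB
KKKKBBB
KKKKKKB
After op 2 paint(2,4,G):
KKKKKKK
KKKKKKK
KKKKGKK
KKKKBBK
KKKKBBK
KKKKBBB
KKKKBBB
KKKKKKB
After op 3 paint(6,2,W):
KKKKKKK
KKKKKKK
KKKKGKK
KKKKBBK
KKKKBBK
KKKKBBB
KKWKBBB
KKKKKKB
After op 4 fill(1,2,R) [43 cells changed]:
RRRRRRR
RRRRRRR
RRRRGRR
RRRRBBR
RRRRBBR
RRRRBBB
RRWRBBB
RRRRRRB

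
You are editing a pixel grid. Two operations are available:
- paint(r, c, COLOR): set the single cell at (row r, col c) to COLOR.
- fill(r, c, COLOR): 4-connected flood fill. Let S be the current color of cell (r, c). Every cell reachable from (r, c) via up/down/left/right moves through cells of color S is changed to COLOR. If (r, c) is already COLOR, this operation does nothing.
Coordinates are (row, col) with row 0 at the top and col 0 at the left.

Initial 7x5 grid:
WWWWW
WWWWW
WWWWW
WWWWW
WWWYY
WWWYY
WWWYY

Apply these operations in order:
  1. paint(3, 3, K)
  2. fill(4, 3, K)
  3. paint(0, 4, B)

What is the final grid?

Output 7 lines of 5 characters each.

After op 1 paint(3,3,K):
WWWWW
WWWWW
WWWWW
WWWKW
WWWYY
WWWYY
WWWYY
After op 2 fill(4,3,K) [6 cells changed]:
WWWWW
WWWWW
WWWWW
WWWKW
WWWKK
WWWKK
WWWKK
After op 3 paint(0,4,B):
WWWWB
WWWWW
WWWWW
WWWKW
WWWKK
WWWKK
WWWKK

Answer: WWWWB
WWWWW
WWWWW
WWWKW
WWWKK
WWWKK
WWWKK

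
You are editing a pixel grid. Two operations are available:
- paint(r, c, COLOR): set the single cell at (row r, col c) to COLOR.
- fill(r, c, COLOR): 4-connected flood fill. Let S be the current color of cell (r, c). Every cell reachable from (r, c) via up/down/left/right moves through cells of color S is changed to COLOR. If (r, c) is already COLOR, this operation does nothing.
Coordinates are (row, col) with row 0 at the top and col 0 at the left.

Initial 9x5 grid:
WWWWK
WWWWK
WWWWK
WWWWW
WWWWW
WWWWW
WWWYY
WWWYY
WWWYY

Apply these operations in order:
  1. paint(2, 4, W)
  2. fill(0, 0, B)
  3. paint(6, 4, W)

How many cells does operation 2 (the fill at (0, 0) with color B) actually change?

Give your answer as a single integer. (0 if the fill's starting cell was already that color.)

After op 1 paint(2,4,W):
WWWWK
WWWWK
WWWWW
WWWWW
WWWWW
WWWWW
WWWYY
WWWYY
WWWYY
After op 2 fill(0,0,B) [37 cells changed]:
BBBBK
BBBBK
BBBBB
BBBBB
BBBBB
BBBBB
BBBYY
BBBYY
BBBYY

Answer: 37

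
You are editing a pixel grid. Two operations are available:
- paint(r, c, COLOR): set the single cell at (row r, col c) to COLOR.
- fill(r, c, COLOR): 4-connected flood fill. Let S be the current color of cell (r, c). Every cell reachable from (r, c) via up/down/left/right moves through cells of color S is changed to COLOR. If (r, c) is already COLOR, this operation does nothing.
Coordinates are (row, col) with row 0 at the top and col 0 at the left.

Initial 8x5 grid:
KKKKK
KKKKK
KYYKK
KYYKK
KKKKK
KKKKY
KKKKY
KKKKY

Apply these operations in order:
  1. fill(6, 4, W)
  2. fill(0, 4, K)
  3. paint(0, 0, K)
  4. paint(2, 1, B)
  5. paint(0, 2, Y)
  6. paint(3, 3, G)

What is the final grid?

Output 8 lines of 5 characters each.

After op 1 fill(6,4,W) [3 cells changed]:
KKKKK
KKKKK
KYYKK
KYYKK
KKKKK
KKKKW
KKKKW
KKKKW
After op 2 fill(0,4,K) [0 cells changed]:
KKKKK
KKKKK
KYYKK
KYYKK
KKKKK
KKKKW
KKKKW
KKKKW
After op 3 paint(0,0,K):
KKKKK
KKKKK
KYYKK
KYYKK
KKKKK
KKKKW
KKKKW
KKKKW
After op 4 paint(2,1,B):
KKKKK
KKKKK
KBYKK
KYYKK
KKKKK
KKKKW
KKKKW
KKKKW
After op 5 paint(0,2,Y):
KKYKK
KKKKK
KBYKK
KYYKK
KKKKK
KKKKW
KKKKW
KKKKW
After op 6 paint(3,3,G):
KKYKK
KKKKK
KBYKK
KYYGK
KKKKK
KKKKW
KKKKW
KKKKW

Answer: KKYKK
KKKKK
KBYKK
KYYGK
KKKKK
KKKKW
KKKKW
KKKKW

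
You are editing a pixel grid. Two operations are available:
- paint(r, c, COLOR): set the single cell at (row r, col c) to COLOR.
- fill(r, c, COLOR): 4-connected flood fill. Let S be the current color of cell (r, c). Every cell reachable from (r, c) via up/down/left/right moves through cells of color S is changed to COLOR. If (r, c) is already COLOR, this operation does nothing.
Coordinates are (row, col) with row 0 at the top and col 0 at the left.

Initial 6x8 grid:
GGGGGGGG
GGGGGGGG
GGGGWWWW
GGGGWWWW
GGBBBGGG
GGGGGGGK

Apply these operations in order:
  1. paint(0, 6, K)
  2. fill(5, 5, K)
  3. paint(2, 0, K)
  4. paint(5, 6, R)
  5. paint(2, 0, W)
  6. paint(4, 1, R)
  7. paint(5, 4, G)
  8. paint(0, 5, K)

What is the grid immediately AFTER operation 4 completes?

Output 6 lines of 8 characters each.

After op 1 paint(0,6,K):
GGGGGGKG
GGGGGGGG
GGGGWWWW
GGGGWWWW
GGBBBGGG
GGGGGGGK
After op 2 fill(5,5,K) [35 cells changed]:
KKKKKKKK
KKKKKKKK
KKKKWWWW
KKKKWWWW
KKBBBKKK
KKKKKKKK
After op 3 paint(2,0,K):
KKKKKKKK
KKKKKKKK
KKKKWWWW
KKKKWWWW
KKBBBKKK
KKKKKKKK
After op 4 paint(5,6,R):
KKKKKKKK
KKKKKKKK
KKKKWWWW
KKKKWWWW
KKBBBKKK
KKKKKKRK

Answer: KKKKKKKK
KKKKKKKK
KKKKWWWW
KKKKWWWW
KKBBBKKK
KKKKKKRK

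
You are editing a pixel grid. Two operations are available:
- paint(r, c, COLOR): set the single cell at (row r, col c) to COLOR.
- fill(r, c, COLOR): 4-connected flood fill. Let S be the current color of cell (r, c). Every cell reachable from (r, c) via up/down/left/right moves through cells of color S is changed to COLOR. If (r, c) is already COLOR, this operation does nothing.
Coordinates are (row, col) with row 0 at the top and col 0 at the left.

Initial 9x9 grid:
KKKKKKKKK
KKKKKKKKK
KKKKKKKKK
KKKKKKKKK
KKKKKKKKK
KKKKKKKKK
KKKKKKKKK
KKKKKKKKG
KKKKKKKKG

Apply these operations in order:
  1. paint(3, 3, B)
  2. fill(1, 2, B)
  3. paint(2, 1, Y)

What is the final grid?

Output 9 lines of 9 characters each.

After op 1 paint(3,3,B):
KKKKKKKKK
KKKKKKKKK
KKKKKKKKK
KKKBKKKKK
KKKKKKKKK
KKKKKKKKK
KKKKKKKKK
KKKKKKKKG
KKKKKKKKG
After op 2 fill(1,2,B) [78 cells changed]:
BBBBBBBBB
BBBBBBBBB
BBBBBBBBB
BBBBBBBBB
BBBBBBBBB
BBBBBBBBB
BBBBBBBBB
BBBBBBBBG
BBBBBBBBG
After op 3 paint(2,1,Y):
BBBBBBBBB
BBBBBBBBB
BYBBBBBBB
BBBBBBBBB
BBBBBBBBB
BBBBBBBBB
BBBBBBBBB
BBBBBBBBG
BBBBBBBBG

Answer: BBBBBBBBB
BBBBBBBBB
BYBBBBBBB
BBBBBBBBB
BBBBBBBBB
BBBBBBBBB
BBBBBBBBB
BBBBBBBBG
BBBBBBBBG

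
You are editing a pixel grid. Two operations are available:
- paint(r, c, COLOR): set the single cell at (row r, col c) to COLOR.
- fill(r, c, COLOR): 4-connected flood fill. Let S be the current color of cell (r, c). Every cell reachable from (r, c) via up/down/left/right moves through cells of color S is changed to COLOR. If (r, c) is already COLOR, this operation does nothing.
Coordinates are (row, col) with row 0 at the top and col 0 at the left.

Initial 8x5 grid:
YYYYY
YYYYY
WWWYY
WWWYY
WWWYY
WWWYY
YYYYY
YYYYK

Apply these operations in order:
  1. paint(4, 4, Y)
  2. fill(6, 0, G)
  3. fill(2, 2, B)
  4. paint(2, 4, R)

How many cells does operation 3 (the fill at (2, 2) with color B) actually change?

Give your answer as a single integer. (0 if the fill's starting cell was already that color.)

After op 1 paint(4,4,Y):
YYYYY
YYYYY
WWWYY
WWWYY
WWWYY
WWWYY
YYYYY
YYYYK
After op 2 fill(6,0,G) [27 cells changed]:
GGGGG
GGGGG
WWWGG
WWWGG
WWWGG
WWWGG
GGGGG
GGGGK
After op 3 fill(2,2,B) [12 cells changed]:
GGGGG
GGGGG
BBBGG
BBBGG
BBBGG
BBBGG
GGGGG
GGGGK

Answer: 12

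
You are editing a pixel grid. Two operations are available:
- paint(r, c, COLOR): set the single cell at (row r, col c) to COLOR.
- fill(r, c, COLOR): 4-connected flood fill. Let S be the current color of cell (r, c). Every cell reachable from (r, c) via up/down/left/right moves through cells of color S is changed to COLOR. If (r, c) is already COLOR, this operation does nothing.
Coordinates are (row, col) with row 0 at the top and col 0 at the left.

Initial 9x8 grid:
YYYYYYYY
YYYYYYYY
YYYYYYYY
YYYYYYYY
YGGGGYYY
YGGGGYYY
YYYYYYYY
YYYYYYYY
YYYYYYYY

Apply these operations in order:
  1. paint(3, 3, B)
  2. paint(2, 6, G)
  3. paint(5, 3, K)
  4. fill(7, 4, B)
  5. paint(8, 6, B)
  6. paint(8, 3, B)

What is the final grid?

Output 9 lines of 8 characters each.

Answer: BBBBBBBB
BBBBBBBB
BBBBBBGB
BBBBBBBB
BGGGGBBB
BGGKGBBB
BBBBBBBB
BBBBBBBB
BBBBBBBB

Derivation:
After op 1 paint(3,3,B):
YYYYYYYY
YYYYYYYY
YYYYYYYY
YYYBYYYY
YGGGGYYY
YGGGGYYY
YYYYYYYY
YYYYYYYY
YYYYYYYY
After op 2 paint(2,6,G):
YYYYYYYY
YYYYYYYY
YYYYYYGY
YYYBYYYY
YGGGGYYY
YGGGGYYY
YYYYYYYY
YYYYYYYY
YYYYYYYY
After op 3 paint(5,3,K):
YYYYYYYY
YYYYYYYY
YYYYYYGY
YYYBYYYY
YGGGGYYY
YGGKGYYY
YYYYYYYY
YYYYYYYY
YYYYYYYY
After op 4 fill(7,4,B) [62 cells changed]:
BBBBBBBB
BBBBBBBB
BBBBBBGB
BBBBBBBB
BGGGGBBB
BGGKGBBB
BBBBBBBB
BBBBBBBB
BBBBBBBB
After op 5 paint(8,6,B):
BBBBBBBB
BBBBBBBB
BBBBBBGB
BBBBBBBB
BGGGGBBB
BGGKGBBB
BBBBBBBB
BBBBBBBB
BBBBBBBB
After op 6 paint(8,3,B):
BBBBBBBB
BBBBBBBB
BBBBBBGB
BBBBBBBB
BGGGGBBB
BGGKGBBB
BBBBBBBB
BBBBBBBB
BBBBBBBB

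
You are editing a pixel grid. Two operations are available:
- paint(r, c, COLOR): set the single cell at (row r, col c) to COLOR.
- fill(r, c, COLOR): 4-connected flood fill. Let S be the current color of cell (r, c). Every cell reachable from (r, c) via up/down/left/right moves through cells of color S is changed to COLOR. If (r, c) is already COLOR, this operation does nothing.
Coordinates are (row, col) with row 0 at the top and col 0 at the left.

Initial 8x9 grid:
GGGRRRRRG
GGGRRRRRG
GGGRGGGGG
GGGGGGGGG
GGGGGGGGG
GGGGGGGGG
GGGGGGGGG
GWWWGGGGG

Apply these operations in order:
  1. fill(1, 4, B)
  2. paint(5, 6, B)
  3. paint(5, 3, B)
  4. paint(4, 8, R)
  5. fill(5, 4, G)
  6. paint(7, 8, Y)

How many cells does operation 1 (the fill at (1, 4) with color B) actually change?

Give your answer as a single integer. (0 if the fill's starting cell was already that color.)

After op 1 fill(1,4,B) [11 cells changed]:
GGGBBBBBG
GGGBBBBBG
GGGBGGGGG
GGGGGGGGG
GGGGGGGGG
GGGGGGGGG
GGGGGGGGG
GWWWGGGGG

Answer: 11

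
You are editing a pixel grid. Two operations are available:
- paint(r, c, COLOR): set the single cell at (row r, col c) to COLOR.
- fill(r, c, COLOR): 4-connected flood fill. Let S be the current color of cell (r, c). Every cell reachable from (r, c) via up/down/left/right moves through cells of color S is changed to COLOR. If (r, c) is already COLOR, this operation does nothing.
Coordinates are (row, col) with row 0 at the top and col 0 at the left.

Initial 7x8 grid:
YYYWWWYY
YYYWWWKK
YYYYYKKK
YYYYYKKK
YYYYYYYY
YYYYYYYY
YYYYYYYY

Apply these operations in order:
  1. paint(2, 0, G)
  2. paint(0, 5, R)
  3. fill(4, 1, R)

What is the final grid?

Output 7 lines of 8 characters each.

After op 1 paint(2,0,G):
YYYWWWYY
YYYWWWKK
GYYYYKKK
YYYYYKKK
YYYYYYYY
YYYYYYYY
YYYYYYYY
After op 2 paint(0,5,R):
YYYWWRYY
YYYWWWKK
GYYYYKKK
YYYYYKKK
YYYYYYYY
YYYYYYYY
YYYYYYYY
After op 3 fill(4,1,R) [39 cells changed]:
RRRWWRYY
RRRWWWKK
GRRRRKKK
RRRRRKKK
RRRRRRRR
RRRRRRRR
RRRRRRRR

Answer: RRRWWRYY
RRRWWWKK
GRRRRKKK
RRRRRKKK
RRRRRRRR
RRRRRRRR
RRRRRRRR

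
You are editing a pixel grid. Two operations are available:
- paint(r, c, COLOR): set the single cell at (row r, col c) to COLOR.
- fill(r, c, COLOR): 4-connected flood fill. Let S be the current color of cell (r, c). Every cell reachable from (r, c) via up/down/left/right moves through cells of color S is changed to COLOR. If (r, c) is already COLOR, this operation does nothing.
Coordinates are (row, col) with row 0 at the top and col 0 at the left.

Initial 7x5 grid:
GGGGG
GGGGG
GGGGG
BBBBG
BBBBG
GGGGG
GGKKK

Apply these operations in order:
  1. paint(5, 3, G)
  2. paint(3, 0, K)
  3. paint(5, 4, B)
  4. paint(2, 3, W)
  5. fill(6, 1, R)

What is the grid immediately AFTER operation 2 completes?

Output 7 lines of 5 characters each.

Answer: GGGGG
GGGGG
GGGGG
KBBBG
BBBBG
GGGGG
GGKKK

Derivation:
After op 1 paint(5,3,G):
GGGGG
GGGGG
GGGGG
BBBBG
BBBBG
GGGGG
GGKKK
After op 2 paint(3,0,K):
GGGGG
GGGGG
GGGGG
KBBBG
BBBBG
GGGGG
GGKKK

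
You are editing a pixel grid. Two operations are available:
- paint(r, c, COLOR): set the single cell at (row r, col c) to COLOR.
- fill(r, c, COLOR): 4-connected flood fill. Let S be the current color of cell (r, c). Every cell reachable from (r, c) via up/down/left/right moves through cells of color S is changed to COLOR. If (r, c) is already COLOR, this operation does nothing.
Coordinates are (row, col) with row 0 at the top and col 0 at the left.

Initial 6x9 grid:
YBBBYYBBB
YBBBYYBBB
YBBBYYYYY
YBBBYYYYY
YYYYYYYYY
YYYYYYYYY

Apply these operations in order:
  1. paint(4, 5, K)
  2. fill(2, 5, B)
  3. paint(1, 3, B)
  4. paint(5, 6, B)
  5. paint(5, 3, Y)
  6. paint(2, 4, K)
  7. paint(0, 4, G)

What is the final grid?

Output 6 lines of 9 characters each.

Answer: BBBBGBBBB
BBBBBBBBB
BBBBKBBBB
BBBBBBBBB
BBBBBKBBB
BBBYBBBBB

Derivation:
After op 1 paint(4,5,K):
YBBBYYBBB
YBBBYYBBB
YBBBYYYYY
YBBBYYYYY
YYYYYKYYY
YYYYYYYYY
After op 2 fill(2,5,B) [35 cells changed]:
BBBBBBBBB
BBBBBBBBB
BBBBBBBBB
BBBBBBBBB
BBBBBKBBB
BBBBBBBBB
After op 3 paint(1,3,B):
BBBBBBBBB
BBBBBBBBB
BBBBBBBBB
BBBBBBBBB
BBBBBKBBB
BBBBBBBBB
After op 4 paint(5,6,B):
BBBBBBBBB
BBBBBBBBB
BBBBBBBBB
BBBBBBBBB
BBBBBKBBB
BBBBBBBBB
After op 5 paint(5,3,Y):
BBBBBBBBB
BBBBBBBBB
BBBBBBBBB
BBBBBBBBB
BBBBBKBBB
BBBYBBBBB
After op 6 paint(2,4,K):
BBBBBBBBB
BBBBBBBBB
BBBBKBBBB
BBBBBBBBB
BBBBBKBBB
BBBYBBBBB
After op 7 paint(0,4,G):
BBBBGBBBB
BBBBBBBBB
BBBBKBBBB
BBBBBBBBB
BBBBBKBBB
BBBYBBBBB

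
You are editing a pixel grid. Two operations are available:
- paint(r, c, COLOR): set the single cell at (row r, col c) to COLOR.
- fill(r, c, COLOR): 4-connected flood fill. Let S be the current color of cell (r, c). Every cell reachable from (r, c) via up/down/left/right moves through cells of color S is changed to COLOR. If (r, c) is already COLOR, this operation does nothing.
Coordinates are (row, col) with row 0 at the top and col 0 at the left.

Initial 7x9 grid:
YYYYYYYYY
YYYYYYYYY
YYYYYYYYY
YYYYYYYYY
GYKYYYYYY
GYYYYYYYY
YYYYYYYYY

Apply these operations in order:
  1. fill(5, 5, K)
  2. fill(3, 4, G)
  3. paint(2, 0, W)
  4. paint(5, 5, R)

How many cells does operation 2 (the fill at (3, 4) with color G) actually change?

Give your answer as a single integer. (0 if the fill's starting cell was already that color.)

After op 1 fill(5,5,K) [60 cells changed]:
KKKKKKKKK
KKKKKKKKK
KKKKKKKKK
KKKKKKKKK
GKKKKKKKK
GKKKKKKKK
KKKKKKKKK
After op 2 fill(3,4,G) [61 cells changed]:
GGGGGGGGG
GGGGGGGGG
GGGGGGGGG
GGGGGGGGG
GGGGGGGGG
GGGGGGGGG
GGGGGGGGG

Answer: 61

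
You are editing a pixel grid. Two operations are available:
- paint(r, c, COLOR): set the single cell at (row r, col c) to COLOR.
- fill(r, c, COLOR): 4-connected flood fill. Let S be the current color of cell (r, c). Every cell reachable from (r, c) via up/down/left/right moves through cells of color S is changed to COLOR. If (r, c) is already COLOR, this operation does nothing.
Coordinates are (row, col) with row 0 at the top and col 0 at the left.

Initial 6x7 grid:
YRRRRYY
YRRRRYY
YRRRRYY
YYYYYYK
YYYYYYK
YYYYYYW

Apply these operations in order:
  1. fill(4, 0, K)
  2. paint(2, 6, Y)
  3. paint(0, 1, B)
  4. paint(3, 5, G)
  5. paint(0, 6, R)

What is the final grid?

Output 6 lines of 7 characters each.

Answer: KBRRRKR
KRRRRKK
KRRRRKY
KKKKKGK
KKKKKKK
KKKKKKW

Derivation:
After op 1 fill(4,0,K) [27 cells changed]:
KRRRRKK
KRRRRKK
KRRRRKK
KKKKKKK
KKKKKKK
KKKKKKW
After op 2 paint(2,6,Y):
KRRRRKK
KRRRRKK
KRRRRKY
KKKKKKK
KKKKKKK
KKKKKKW
After op 3 paint(0,1,B):
KBRRRKK
KRRRRKK
KRRRRKY
KKKKKKK
KKKKKKK
KKKKKKW
After op 4 paint(3,5,G):
KBRRRKK
KRRRRKK
KRRRRKY
KKKKKGK
KKKKKKK
KKKKKKW
After op 5 paint(0,6,R):
KBRRRKR
KRRRRKK
KRRRRKY
KKKKKGK
KKKKKKK
KKKKKKW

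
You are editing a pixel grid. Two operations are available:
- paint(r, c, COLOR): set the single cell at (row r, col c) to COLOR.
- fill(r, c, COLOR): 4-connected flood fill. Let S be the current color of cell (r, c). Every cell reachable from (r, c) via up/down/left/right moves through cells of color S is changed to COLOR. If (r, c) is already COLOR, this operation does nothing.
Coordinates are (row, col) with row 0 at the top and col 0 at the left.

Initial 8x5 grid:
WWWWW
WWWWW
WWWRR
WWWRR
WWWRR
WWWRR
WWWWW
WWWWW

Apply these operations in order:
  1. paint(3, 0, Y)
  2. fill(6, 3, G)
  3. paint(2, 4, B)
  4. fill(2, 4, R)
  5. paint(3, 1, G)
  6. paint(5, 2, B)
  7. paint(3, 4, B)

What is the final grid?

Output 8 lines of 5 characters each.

Answer: GGGGG
GGGGG
GGGRR
YGGRB
GGGRR
GGBRR
GGGGG
GGGGG

Derivation:
After op 1 paint(3,0,Y):
WWWWW
WWWWW
WWWRR
YWWRR
WWWRR
WWWRR
WWWWW
WWWWW
After op 2 fill(6,3,G) [31 cells changed]:
GGGGG
GGGGG
GGGRR
YGGRR
GGGRR
GGGRR
GGGGG
GGGGG
After op 3 paint(2,4,B):
GGGGG
GGGGG
GGGRB
YGGRR
GGGRR
GGGRR
GGGGG
GGGGG
After op 4 fill(2,4,R) [1 cells changed]:
GGGGG
GGGGG
GGGRR
YGGRR
GGGRR
GGGRR
GGGGG
GGGGG
After op 5 paint(3,1,G):
GGGGG
GGGGG
GGGRR
YGGRR
GGGRR
GGGRR
GGGGG
GGGGG
After op 6 paint(5,2,B):
GGGGG
GGGGG
GGGRR
YGGRR
GGGRR
GGBRR
GGGGG
GGGGG
After op 7 paint(3,4,B):
GGGGG
GGGGG
GGGRR
YGGRB
GGGRR
GGBRR
GGGGG
GGGGG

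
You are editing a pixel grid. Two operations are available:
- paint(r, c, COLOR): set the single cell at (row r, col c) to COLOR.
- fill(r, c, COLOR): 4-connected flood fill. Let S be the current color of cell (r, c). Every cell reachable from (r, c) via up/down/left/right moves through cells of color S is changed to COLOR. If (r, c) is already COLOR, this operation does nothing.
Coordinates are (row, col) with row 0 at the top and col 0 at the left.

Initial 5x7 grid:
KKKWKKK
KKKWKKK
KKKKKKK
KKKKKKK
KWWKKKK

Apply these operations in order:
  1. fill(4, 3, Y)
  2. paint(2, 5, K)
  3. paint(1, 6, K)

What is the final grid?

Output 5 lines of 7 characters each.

After op 1 fill(4,3,Y) [31 cells changed]:
YYYWYYY
YYYWYYY
YYYYYYY
YYYYYYY
YWWYYYY
After op 2 paint(2,5,K):
YYYWYYY
YYYWYYY
YYYYYKY
YYYYYYY
YWWYYYY
After op 3 paint(1,6,K):
YYYWYYY
YYYWYYK
YYYYYKY
YYYYYYY
YWWYYYY

Answer: YYYWYYY
YYYWYYK
YYYYYKY
YYYYYYY
YWWYYYY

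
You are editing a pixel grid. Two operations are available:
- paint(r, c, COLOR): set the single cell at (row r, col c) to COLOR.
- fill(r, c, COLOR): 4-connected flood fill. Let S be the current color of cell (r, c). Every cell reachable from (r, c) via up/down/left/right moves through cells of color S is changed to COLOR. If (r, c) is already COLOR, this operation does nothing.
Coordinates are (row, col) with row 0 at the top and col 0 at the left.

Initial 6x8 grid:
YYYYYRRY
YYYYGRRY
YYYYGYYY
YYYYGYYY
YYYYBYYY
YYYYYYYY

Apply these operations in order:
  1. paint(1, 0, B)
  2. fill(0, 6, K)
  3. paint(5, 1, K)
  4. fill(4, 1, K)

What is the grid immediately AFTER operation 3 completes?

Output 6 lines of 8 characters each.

Answer: YYYYYKKY
BYYYGKKY
YYYYGYYY
YYYYGYYY
YYYYBYYY
YKYYYYYY

Derivation:
After op 1 paint(1,0,B):
YYYYYRRY
BYYYGRRY
YYYYGYYY
YYYYGYYY
YYYYBYYY
YYYYYYYY
After op 2 fill(0,6,K) [4 cells changed]:
YYYYYKKY
BYYYGKKY
YYYYGYYY
YYYYGYYY
YYYYBYYY
YYYYYYYY
After op 3 paint(5,1,K):
YYYYYKKY
BYYYGKKY
YYYYGYYY
YYYYGYYY
YYYYBYYY
YKYYYYYY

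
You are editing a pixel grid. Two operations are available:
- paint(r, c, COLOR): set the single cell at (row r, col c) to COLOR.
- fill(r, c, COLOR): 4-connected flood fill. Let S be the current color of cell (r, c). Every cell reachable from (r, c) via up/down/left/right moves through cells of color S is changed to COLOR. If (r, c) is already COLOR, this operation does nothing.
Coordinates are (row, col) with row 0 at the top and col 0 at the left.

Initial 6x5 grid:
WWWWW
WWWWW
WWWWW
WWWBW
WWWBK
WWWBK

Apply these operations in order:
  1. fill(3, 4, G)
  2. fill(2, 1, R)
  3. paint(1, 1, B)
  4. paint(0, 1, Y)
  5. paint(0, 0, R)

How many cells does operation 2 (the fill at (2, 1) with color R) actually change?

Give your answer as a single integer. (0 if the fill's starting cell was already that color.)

After op 1 fill(3,4,G) [25 cells changed]:
GGGGG
GGGGG
GGGGG
GGGBG
GGGBK
GGGBK
After op 2 fill(2,1,R) [25 cells changed]:
RRRRR
RRRRR
RRRRR
RRRBR
RRRBK
RRRBK

Answer: 25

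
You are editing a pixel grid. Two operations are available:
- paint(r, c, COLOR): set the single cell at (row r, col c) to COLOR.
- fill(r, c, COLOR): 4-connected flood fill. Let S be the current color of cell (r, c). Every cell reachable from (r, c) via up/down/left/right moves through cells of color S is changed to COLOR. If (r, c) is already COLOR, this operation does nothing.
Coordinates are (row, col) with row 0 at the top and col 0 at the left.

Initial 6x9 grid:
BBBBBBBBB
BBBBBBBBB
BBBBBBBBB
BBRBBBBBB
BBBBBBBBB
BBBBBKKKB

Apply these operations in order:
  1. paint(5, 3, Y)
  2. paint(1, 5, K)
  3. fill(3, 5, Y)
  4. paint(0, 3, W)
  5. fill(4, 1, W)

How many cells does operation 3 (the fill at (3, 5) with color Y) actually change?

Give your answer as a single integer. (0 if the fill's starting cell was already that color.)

Answer: 48

Derivation:
After op 1 paint(5,3,Y):
BBBBBBBBB
BBBBBBBBB
BBBBBBBBB
BBRBBBBBB
BBBBBBBBB
BBBYBKKKB
After op 2 paint(1,5,K):
BBBBBBBBB
BBBBBKBBB
BBBBBBBBB
BBRBBBBBB
BBBBBBBBB
BBBYBKKKB
After op 3 fill(3,5,Y) [48 cells changed]:
YYYYYYYYY
YYYYYKYYY
YYYYYYYYY
YYRYYYYYY
YYYYYYYYY
YYYYYKKKY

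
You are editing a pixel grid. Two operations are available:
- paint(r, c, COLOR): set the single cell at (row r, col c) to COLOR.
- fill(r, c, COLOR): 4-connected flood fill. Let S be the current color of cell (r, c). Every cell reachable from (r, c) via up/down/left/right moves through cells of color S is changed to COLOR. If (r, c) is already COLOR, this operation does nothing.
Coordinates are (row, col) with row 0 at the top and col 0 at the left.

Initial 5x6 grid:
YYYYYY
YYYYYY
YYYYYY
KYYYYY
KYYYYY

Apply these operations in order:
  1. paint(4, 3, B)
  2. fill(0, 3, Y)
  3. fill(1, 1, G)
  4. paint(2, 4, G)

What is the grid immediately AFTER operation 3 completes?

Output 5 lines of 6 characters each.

Answer: GGGGGG
GGGGGG
GGGGGG
KGGGGG
KGGBGG

Derivation:
After op 1 paint(4,3,B):
YYYYYY
YYYYYY
YYYYYY
KYYYYY
KYYBYY
After op 2 fill(0,3,Y) [0 cells changed]:
YYYYYY
YYYYYY
YYYYYY
KYYYYY
KYYBYY
After op 3 fill(1,1,G) [27 cells changed]:
GGGGGG
GGGGGG
GGGGGG
KGGGGG
KGGBGG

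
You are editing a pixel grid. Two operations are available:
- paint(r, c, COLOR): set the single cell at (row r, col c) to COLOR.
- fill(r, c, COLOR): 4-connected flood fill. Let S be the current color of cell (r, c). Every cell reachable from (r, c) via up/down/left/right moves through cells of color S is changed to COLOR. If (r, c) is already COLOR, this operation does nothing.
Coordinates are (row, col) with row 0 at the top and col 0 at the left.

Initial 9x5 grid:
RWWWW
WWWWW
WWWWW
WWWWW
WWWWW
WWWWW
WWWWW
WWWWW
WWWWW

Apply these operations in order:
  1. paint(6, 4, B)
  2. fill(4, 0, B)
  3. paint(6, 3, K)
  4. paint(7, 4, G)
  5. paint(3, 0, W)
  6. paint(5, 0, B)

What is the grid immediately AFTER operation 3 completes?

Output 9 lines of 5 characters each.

Answer: RBBBB
BBBBB
BBBBB
BBBBB
BBBBB
BBBBB
BBBKB
BBBBB
BBBBB

Derivation:
After op 1 paint(6,4,B):
RWWWW
WWWWW
WWWWW
WWWWW
WWWWW
WWWWW
WWWWB
WWWWW
WWWWW
After op 2 fill(4,0,B) [43 cells changed]:
RBBBB
BBBBB
BBBBB
BBBBB
BBBBB
BBBBB
BBBBB
BBBBB
BBBBB
After op 3 paint(6,3,K):
RBBBB
BBBBB
BBBBB
BBBBB
BBBBB
BBBBB
BBBKB
BBBBB
BBBBB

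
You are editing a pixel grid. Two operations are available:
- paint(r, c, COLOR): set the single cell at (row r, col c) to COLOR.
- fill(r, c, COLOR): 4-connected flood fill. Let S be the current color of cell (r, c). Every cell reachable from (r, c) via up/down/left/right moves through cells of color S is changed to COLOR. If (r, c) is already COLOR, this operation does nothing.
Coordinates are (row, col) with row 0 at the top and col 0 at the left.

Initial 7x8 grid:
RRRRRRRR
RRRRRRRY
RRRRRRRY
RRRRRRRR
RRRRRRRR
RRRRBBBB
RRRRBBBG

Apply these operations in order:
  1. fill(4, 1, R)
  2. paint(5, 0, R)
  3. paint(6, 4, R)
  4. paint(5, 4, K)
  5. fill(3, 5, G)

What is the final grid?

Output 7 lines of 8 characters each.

After op 1 fill(4,1,R) [0 cells changed]:
RRRRRRRR
RRRRRRRY
RRRRRRRY
RRRRRRRR
RRRRRRRR
RRRRBBBB
RRRRBBBG
After op 2 paint(5,0,R):
RRRRRRRR
RRRRRRRY
RRRRRRRY
RRRRRRRR
RRRRRRRR
RRRRBBBB
RRRRBBBG
After op 3 paint(6,4,R):
RRRRRRRR
RRRRRRRY
RRRRRRRY
RRRRRRRR
RRRRRRRR
RRRRBBBB
RRRRRBBG
After op 4 paint(5,4,K):
RRRRRRRR
RRRRRRRY
RRRRRRRY
RRRRRRRR
RRRRRRRR
RRRRKBBB
RRRRRBBG
After op 5 fill(3,5,G) [47 cells changed]:
GGGGGGGG
GGGGGGGY
GGGGGGGY
GGGGGGGG
GGGGGGGG
GGGGKBBB
GGGGGBBG

Answer: GGGGGGGG
GGGGGGGY
GGGGGGGY
GGGGGGGG
GGGGGGGG
GGGGKBBB
GGGGGBBG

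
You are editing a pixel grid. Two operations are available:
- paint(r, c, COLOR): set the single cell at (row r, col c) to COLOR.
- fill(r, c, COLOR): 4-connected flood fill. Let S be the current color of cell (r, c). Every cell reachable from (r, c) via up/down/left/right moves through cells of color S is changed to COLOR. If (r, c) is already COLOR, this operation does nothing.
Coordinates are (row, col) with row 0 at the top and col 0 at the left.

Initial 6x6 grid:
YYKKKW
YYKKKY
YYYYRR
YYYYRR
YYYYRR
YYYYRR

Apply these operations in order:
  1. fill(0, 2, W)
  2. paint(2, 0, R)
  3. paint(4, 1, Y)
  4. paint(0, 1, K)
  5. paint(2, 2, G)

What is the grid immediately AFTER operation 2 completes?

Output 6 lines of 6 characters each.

Answer: YYWWWW
YYWWWY
RYYYRR
YYYYRR
YYYYRR
YYYYRR

Derivation:
After op 1 fill(0,2,W) [6 cells changed]:
YYWWWW
YYWWWY
YYYYRR
YYYYRR
YYYYRR
YYYYRR
After op 2 paint(2,0,R):
YYWWWW
YYWWWY
RYYYRR
YYYYRR
YYYYRR
YYYYRR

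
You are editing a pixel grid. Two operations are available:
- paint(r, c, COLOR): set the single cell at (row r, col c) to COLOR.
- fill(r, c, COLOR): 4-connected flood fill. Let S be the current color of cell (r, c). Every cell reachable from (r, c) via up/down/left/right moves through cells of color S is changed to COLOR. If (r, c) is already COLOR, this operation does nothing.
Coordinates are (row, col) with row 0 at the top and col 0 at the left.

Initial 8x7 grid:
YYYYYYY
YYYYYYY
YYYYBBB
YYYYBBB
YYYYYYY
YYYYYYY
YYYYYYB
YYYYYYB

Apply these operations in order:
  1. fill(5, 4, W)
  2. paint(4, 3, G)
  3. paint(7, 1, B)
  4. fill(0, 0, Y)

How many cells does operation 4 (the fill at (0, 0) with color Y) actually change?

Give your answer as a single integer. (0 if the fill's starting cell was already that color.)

Answer: 46

Derivation:
After op 1 fill(5,4,W) [48 cells changed]:
WWWWWWW
WWWWWWW
WWWWBBB
WWWWBBB
WWWWWWW
WWWWWWW
WWWWWWB
WWWWWWB
After op 2 paint(4,3,G):
WWWWWWW
WWWWWWW
WWWWBBB
WWWWBBB
WWWGWWW
WWWWWWW
WWWWWWB
WWWWWWB
After op 3 paint(7,1,B):
WWWWWWW
WWWWWWW
WWWWBBB
WWWWBBB
WWWGWWW
WWWWWWW
WWWWWWB
WBWWWWB
After op 4 fill(0,0,Y) [46 cells changed]:
YYYYYYY
YYYYYYY
YYYYBBB
YYYYBBB
YYYGYYY
YYYYYYY
YYYYYYB
YBYYYYB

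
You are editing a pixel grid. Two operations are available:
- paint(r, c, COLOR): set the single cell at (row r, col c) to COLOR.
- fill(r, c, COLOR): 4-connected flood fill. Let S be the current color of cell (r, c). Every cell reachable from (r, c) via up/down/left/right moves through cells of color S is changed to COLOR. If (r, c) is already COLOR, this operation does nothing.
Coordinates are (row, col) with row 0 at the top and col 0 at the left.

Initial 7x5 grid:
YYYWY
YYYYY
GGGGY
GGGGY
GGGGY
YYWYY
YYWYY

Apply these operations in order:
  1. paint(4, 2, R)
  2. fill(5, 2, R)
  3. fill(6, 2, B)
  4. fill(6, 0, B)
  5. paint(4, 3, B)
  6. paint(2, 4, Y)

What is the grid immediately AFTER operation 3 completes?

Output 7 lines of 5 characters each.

Answer: YYYWY
YYYYY
GGGGY
GGGGY
GGBGY
YYBYY
YYBYY

Derivation:
After op 1 paint(4,2,R):
YYYWY
YYYYY
GGGGY
GGGGY
GGRGY
YYWYY
YYWYY
After op 2 fill(5,2,R) [2 cells changed]:
YYYWY
YYYYY
GGGGY
GGGGY
GGRGY
YYRYY
YYRYY
After op 3 fill(6,2,B) [3 cells changed]:
YYYWY
YYYYY
GGGGY
GGGGY
GGBGY
YYBYY
YYBYY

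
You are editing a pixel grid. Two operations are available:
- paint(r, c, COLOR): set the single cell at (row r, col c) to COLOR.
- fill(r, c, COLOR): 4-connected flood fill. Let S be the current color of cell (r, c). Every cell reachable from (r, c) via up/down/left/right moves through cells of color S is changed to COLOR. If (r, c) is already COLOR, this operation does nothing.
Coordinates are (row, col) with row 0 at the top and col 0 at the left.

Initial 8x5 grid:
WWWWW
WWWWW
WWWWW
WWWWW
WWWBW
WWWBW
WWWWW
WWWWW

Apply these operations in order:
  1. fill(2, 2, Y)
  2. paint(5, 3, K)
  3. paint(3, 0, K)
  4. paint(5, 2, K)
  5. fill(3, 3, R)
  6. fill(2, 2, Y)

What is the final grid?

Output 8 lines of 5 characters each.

After op 1 fill(2,2,Y) [38 cells changed]:
YYYYY
YYYYY
YYYYY
YYYYY
YYYBY
YYYBY
YYYYY
YYYYY
After op 2 paint(5,3,K):
YYYYY
YYYYY
YYYYY
YYYYY
YYYBY
YYYKY
YYYYY
YYYYY
After op 3 paint(3,0,K):
YYYYY
YYYYY
YYYYY
KYYYY
YYYBY
YYYKY
YYYYY
YYYYY
After op 4 paint(5,2,K):
YYYYY
YYYYY
YYYYY
KYYYY
YYYBY
YYKKY
YYYYY
YYYYY
After op 5 fill(3,3,R) [36 cells changed]:
RRRRR
RRRRR
RRRRR
KRRRR
RRRBR
RRKKR
RRRRR
RRRRR
After op 6 fill(2,2,Y) [36 cells changed]:
YYYYY
YYYYY
YYYYY
KYYYY
YYYBY
YYKKY
YYYYY
YYYYY

Answer: YYYYY
YYYYY
YYYYY
KYYYY
YYYBY
YYKKY
YYYYY
YYYYY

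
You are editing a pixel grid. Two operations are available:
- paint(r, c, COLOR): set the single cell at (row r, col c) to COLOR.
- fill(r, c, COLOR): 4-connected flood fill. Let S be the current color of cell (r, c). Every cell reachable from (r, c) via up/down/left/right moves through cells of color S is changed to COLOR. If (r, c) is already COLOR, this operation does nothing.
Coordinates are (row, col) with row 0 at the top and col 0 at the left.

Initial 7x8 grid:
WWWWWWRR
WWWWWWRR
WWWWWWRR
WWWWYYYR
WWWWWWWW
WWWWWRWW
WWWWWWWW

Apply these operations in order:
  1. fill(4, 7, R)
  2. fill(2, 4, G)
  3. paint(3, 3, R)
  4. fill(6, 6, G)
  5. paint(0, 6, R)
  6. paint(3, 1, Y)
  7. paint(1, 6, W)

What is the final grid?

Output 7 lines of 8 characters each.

Answer: GGGGGGRG
GGGGGGWG
GGGGGGGG
GYGRYYYG
GGGGGGGG
GGGGGGGG
GGGGGGGG

Derivation:
After op 1 fill(4,7,R) [45 cells changed]:
RRRRRRRR
RRRRRRRR
RRRRRRRR
RRRRYYYR
RRRRRRRR
RRRRRRRR
RRRRRRRR
After op 2 fill(2,4,G) [53 cells changed]:
GGGGGGGG
GGGGGGGG
GGGGGGGG
GGGGYYYG
GGGGGGGG
GGGGGGGG
GGGGGGGG
After op 3 paint(3,3,R):
GGGGGGGG
GGGGGGGG
GGGGGGGG
GGGRYYYG
GGGGGGGG
GGGGGGGG
GGGGGGGG
After op 4 fill(6,6,G) [0 cells changed]:
GGGGGGGG
GGGGGGGG
GGGGGGGG
GGGRYYYG
GGGGGGGG
GGGGGGGG
GGGGGGGG
After op 5 paint(0,6,R):
GGGGGGRG
GGGGGGGG
GGGGGGGG
GGGRYYYG
GGGGGGGG
GGGGGGGG
GGGGGGGG
After op 6 paint(3,1,Y):
GGGGGGRG
GGGGGGGG
GGGGGGGG
GYGRYYYG
GGGGGGGG
GGGGGGGG
GGGGGGGG
After op 7 paint(1,6,W):
GGGGGGRG
GGGGGGWG
GGGGGGGG
GYGRYYYG
GGGGGGGG
GGGGGGGG
GGGGGGGG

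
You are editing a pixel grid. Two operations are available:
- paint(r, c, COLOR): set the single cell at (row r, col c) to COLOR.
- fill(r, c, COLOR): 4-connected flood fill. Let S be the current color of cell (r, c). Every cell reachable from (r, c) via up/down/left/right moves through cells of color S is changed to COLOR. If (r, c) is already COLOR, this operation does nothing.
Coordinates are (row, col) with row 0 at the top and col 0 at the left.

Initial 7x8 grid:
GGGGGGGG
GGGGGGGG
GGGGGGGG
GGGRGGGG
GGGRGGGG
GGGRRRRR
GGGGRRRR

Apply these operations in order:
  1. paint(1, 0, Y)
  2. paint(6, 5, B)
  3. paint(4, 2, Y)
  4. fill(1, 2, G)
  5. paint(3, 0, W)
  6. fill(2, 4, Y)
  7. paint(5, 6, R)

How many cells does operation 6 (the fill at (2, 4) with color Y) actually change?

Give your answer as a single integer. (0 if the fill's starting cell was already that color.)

Answer: 42

Derivation:
After op 1 paint(1,0,Y):
GGGGGGGG
YGGGGGGG
GGGGGGGG
GGGRGGGG
GGGRGGGG
GGGRRRRR
GGGGRRRR
After op 2 paint(6,5,B):
GGGGGGGG
YGGGGGGG
GGGGGGGG
GGGRGGGG
GGGRGGGG
GGGRRRRR
GGGGRBRR
After op 3 paint(4,2,Y):
GGGGGGGG
YGGGGGGG
GGGGGGGG
GGGRGGGG
GGYRGGGG
GGGRRRRR
GGGGRBRR
After op 4 fill(1,2,G) [0 cells changed]:
GGGGGGGG
YGGGGGGG
GGGGGGGG
GGGRGGGG
GGYRGGGG
GGGRRRRR
GGGGRBRR
After op 5 paint(3,0,W):
GGGGGGGG
YGGGGGGG
GGGGGGGG
WGGRGGGG
GGYRGGGG
GGGRRRRR
GGGGRBRR
After op 6 fill(2,4,Y) [42 cells changed]:
YYYYYYYY
YYYYYYYY
YYYYYYYY
WYYRYYYY
YYYRYYYY
YYYRRRRR
YYYYRBRR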